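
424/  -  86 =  - 212/43  =  -4.93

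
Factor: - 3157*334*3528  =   - 2^4*3^2*7^3*11^1*41^1*167^1 = - 3720057264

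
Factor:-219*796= - 174324= -2^2*3^1*73^1*199^1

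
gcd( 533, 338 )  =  13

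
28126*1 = 28126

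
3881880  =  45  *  86264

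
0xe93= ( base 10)3731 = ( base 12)21ab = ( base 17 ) cf8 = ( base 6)25135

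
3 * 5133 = 15399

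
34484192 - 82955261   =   - 48471069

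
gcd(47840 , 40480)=3680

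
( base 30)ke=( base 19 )1d6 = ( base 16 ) 266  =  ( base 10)614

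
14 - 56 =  - 42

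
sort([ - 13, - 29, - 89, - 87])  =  [ - 89, - 87,  -  29, - 13] 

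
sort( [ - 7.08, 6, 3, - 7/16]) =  [ - 7.08,- 7/16,  3,  6]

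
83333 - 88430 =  - 5097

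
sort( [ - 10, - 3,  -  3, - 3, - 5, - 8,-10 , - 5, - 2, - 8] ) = [  -  10, - 10, - 8, - 8, - 5,-5 ,- 3, - 3, - 3, - 2]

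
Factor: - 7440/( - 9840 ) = 31^1 * 41^(-1 )=31/41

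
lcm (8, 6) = 24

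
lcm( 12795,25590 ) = 25590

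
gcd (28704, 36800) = 736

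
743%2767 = 743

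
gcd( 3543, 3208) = 1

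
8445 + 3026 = 11471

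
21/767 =21/767  =  0.03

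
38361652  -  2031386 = 36330266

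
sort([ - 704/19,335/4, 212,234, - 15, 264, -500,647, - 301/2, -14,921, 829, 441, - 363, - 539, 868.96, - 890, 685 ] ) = [-890, - 539, - 500 , - 363, - 301/2, - 704/19,-15,-14,  335/4,212,234,264,441, 647,685, 829,868.96,921 ]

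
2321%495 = 341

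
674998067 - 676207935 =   -  1209868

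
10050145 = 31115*323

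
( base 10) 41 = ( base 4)221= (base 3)1112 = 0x29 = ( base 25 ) 1G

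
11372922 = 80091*142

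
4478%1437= 167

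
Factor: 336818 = 2^1*168409^1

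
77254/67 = 77254/67 = 1153.04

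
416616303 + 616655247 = 1033271550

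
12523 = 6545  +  5978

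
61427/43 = 1428  +  23/43  =  1428.53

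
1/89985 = 1/89985 = 0.00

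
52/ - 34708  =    -  13/8677 = - 0.00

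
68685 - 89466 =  - 20781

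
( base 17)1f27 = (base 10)9289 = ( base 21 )1017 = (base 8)22111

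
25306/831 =25306/831 = 30.45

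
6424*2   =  12848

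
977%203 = 165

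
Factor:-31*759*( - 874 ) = 20564346 = 2^1*3^1*11^1*19^1 * 23^2*31^1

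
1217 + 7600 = 8817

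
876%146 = 0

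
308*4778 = 1471624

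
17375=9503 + 7872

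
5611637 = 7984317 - 2372680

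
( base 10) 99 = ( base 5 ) 344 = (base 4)1203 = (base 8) 143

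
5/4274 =5/4274 = 0.00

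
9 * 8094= 72846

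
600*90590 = 54354000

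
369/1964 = 369/1964 = 0.19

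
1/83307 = 1/83307   =  0.00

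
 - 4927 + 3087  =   -1840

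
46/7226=23/3613 = 0.01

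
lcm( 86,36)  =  1548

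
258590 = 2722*95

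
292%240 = 52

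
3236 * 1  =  3236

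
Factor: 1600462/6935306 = 800231/3467653  =  7^( - 1)* 97^( - 1)*5107^(-1)*800231^1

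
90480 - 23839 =66641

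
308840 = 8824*35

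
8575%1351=469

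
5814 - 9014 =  - 3200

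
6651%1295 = 176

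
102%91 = 11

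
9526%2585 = 1771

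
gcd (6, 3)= 3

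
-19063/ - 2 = 9531 + 1/2 =9531.50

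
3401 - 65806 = - 62405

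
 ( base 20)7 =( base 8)7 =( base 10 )7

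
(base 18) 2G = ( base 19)2e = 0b110100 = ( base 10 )52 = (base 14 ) 3a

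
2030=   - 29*(-70 )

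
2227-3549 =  - 1322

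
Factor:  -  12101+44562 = 32461 = 11^1*13^1*  227^1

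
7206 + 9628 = 16834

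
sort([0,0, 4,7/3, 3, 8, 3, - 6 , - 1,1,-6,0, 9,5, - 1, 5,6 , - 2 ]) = [ - 6, - 6, - 2, - 1, - 1, 0,0,0 , 1,7/3, 3,3,4,5 , 5, 6, 8,9]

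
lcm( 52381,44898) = 314286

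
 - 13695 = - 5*2739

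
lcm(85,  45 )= 765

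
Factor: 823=823^1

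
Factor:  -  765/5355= - 7^( - 1) = - 1/7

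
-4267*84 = -358428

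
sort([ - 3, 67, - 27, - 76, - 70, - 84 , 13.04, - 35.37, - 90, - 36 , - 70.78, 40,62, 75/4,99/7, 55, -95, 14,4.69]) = [ - 95, - 90, - 84, - 76,-70.78 , - 70, - 36,  -  35.37, - 27, - 3, 4.69,13.04,  14 , 99/7, 75/4, 40, 55,62,  67 ] 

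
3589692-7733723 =-4144031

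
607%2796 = 607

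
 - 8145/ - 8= 8145/8 = 1018.12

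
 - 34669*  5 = - 173345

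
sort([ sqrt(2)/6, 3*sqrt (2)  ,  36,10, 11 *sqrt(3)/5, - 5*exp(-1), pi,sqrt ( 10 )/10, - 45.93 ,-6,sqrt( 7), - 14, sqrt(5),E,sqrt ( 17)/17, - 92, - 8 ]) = [ - 92, - 45.93, - 14, - 8,-6, - 5*exp( - 1),sqrt( 2)/6,sqrt(17)/17,sqrt(10)/10, sqrt(5 ), sqrt(7),E,pi,11*sqrt(3) /5,3*sqrt(2),  10,36 ] 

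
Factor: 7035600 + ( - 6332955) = 702645 = 3^1*5^1*139^1*337^1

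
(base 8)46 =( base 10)38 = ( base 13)2c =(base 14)2A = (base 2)100110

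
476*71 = 33796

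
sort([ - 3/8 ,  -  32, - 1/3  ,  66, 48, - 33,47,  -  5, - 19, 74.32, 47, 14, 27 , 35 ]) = [ - 33,  -  32,-19, - 5, - 3/8,  -  1/3, 14, 27,35,47, 47,48,66, 74.32] 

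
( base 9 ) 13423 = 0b10001110000101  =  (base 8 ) 21605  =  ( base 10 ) 9093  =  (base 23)H48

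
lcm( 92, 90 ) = 4140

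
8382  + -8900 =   -  518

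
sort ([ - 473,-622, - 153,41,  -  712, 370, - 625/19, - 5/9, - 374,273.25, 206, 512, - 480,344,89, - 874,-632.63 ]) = [ - 874,-712, - 632.63, - 622, - 480, - 473, - 374, - 153, - 625/19, - 5/9,  41, 89,206,273.25, 344,370,512 ]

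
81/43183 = 81/43183= 0.00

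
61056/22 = 30528/11 = 2775.27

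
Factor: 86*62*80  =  426560 = 2^6*5^1*31^1*43^1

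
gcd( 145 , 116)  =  29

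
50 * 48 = 2400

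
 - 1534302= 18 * (-85239 ) 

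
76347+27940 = 104287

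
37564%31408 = 6156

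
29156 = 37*788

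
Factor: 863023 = 7^1 * 123289^1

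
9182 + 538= 9720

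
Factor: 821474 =2^1 * 17^1*37^1 * 653^1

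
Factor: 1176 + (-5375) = -4199 = - 13^1*17^1*19^1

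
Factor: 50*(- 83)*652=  - 2^3 * 5^2*83^1*163^1 = - 2705800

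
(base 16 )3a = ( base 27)24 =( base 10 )58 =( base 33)1p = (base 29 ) 20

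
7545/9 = 838+1/3= 838.33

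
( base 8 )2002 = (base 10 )1026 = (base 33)v3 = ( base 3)1102000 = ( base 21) 26I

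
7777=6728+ 1049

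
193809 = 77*2517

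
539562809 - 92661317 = 446901492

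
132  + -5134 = - 5002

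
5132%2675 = 2457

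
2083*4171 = 8688193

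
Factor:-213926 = -2^1  *  106963^1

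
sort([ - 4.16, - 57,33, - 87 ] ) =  [ - 87, -57,  -  4.16,33]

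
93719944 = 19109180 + 74610764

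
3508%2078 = 1430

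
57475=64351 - 6876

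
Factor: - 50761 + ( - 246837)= - 297598 = - 2^1*7^1 *29^1*733^1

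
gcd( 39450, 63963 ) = 3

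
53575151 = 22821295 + 30753856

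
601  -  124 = 477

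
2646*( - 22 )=- 58212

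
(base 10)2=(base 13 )2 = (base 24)2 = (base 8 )2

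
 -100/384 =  - 1+71/96 =- 0.26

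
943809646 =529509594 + 414300052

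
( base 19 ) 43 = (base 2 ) 1001111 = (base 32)2F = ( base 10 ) 79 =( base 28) 2N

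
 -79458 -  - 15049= - 64409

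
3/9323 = 3/9323= 0.00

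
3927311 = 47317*83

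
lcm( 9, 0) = 0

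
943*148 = 139564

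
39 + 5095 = 5134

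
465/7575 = 31/505=   0.06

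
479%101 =75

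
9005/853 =10+475/853 = 10.56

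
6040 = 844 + 5196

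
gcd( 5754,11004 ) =42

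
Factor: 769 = 769^1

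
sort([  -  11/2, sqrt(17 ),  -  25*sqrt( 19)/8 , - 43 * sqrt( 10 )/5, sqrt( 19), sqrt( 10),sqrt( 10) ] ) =[ - 43 *sqrt(10 ) /5,-25*sqrt(19)/8, - 11/2,  sqrt( 10),sqrt(10), sqrt( 17 ), sqrt( 19)]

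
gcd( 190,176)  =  2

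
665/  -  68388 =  - 665/68388 = - 0.01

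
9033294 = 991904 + 8041390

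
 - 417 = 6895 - 7312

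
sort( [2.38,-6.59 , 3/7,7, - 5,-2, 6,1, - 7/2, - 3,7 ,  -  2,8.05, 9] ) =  [ - 6.59,- 5, - 7/2, - 3, - 2,  -  2,3/7,  1,2.38,6, 7,  7,  8.05, 9 ] 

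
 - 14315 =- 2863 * 5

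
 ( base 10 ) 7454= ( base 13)3515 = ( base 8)16436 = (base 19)11c6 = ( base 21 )GIK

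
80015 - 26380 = 53635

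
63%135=63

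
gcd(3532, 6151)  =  1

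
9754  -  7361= 2393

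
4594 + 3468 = 8062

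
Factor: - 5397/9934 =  - 2^(-1)*3^1*7^1*257^1 * 4967^( - 1 )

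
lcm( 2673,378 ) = 37422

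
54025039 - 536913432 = -482888393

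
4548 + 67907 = 72455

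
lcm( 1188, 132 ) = 1188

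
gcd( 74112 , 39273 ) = 3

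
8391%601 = 578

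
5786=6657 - 871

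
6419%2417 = 1585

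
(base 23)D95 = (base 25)B8E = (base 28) 915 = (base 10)7089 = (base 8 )15661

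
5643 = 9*627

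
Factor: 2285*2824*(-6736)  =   - 2^7*5^1*353^1* 421^1*457^1 = - 43466330240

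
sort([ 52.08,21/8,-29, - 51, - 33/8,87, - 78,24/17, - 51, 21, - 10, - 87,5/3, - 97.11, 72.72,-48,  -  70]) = [-97.11, - 87, - 78,- 70, - 51, - 51, - 48, - 29, - 10, - 33/8,24/17,5/3, 21/8, 21, 52.08 , 72.72, 87 ] 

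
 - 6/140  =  - 3/70 =- 0.04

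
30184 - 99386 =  - 69202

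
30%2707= 30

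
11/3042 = 11/3042 = 0.00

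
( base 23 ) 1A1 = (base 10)760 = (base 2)1011111000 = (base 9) 1034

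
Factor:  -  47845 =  - 5^1*7^1*1367^1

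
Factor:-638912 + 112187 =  - 3^2* 5^2 * 2341^1 = -526725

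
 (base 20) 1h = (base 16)25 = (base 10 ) 37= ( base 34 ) 13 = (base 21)1G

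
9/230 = 9/230 = 0.04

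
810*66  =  53460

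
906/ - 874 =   -  2 + 421/437 = - 1.04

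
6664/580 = 1666/145 = 11.49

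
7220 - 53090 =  - 45870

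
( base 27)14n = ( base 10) 860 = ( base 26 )172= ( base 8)1534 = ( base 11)712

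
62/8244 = 31/4122 = 0.01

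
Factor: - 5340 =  - 2^2*3^1*5^1*89^1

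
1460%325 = 160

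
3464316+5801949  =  9266265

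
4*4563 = 18252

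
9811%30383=9811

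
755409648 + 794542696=1549952344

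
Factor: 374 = 2^1*11^1*17^1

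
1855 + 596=2451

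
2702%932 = 838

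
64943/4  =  64943/4= 16235.75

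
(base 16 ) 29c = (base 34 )JM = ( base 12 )478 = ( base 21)1AH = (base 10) 668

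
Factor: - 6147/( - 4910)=2^(-1) * 3^2*5^( - 1 )*  491^(-1)*683^1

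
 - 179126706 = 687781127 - 866907833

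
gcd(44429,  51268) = 7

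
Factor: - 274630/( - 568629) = 2^1*3^( - 2 ) * 5^1*23^( - 1 )* 29^1*41^( - 1)*67^ ( - 1)*947^1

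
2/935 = 2/935 = 0.00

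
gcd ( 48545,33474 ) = 7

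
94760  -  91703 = 3057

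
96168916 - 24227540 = 71941376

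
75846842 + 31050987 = 106897829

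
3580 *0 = 0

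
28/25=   1 + 3/25 =1.12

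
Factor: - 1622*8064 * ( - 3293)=43071807744 = 2^8*3^2*7^1*37^1*89^1*811^1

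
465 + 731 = 1196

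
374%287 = 87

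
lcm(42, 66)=462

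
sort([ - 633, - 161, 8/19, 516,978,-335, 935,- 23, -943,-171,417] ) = [ - 943,- 633, - 335,-171,-161, - 23,8/19, 417,516,  935,978] 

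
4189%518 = 45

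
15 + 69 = 84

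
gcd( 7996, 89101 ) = 1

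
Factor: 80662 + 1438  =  2^2 * 5^2 * 821^1 = 82100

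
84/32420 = 21/8105 = 0.00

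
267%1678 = 267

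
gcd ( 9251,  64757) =9251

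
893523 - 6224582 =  - 5331059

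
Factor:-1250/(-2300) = 2^(- 1 )*5^2 *23^(-1 ) = 25/46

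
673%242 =189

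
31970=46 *695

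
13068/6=2178 =2178.00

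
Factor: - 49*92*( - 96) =2^7*3^1*7^2*23^1=432768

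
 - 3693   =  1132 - 4825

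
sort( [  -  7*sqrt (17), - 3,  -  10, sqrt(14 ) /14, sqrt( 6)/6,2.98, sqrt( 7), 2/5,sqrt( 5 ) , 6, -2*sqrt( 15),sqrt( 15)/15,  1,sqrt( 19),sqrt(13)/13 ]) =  [ - 7 * sqrt(17),-10,  -  2*sqrt ( 15 ),-3,sqrt(15)/15,  sqrt( 14)/14,sqrt( 13)/13,2/5,sqrt( 6 )/6, 1,sqrt( 5) , sqrt( 7),2.98,sqrt( 19 ),6] 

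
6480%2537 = 1406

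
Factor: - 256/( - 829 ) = 2^8*829^ ( - 1) 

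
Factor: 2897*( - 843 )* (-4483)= 10948252593  =  3^1*281^1*2897^1*4483^1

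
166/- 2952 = -1 + 1393/1476 = - 0.06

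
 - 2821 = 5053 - 7874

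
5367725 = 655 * 8195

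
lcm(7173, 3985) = 35865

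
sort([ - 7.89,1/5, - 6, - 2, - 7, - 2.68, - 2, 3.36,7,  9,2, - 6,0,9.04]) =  [ - 7.89,  -  7, - 6, - 6, - 2.68,-2, - 2,0,1/5, 2, 3.36,7,9,9.04]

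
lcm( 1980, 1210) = 21780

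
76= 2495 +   -  2419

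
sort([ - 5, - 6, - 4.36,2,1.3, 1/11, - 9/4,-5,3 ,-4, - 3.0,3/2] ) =[ - 6,  -  5, - 5, - 4.36,  -  4, - 3.0, - 9/4 , 1/11, 1.3,3/2,2, 3]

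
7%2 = 1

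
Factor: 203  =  7^1*29^1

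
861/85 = 10+11/85= 10.13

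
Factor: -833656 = - 2^3*104207^1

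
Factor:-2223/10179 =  - 3^ ( - 1)*19^1*29^( - 1 ) = - 19/87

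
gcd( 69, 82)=1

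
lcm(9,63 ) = 63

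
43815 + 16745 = 60560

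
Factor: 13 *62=806   =  2^1*13^1*31^1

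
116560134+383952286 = 500512420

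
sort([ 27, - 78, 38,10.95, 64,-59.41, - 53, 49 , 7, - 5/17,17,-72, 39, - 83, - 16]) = [ -83, - 78,-72, - 59.41, - 53  , - 16, -5/17, 7,10.95 , 17, 27,  38, 39,49, 64] 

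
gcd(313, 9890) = 1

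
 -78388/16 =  - 19597/4 = - 4899.25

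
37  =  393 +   -  356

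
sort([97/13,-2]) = [ - 2, 97/13 ]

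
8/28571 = 8/28571 = 0.00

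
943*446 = 420578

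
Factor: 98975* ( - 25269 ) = -2500999275 = - 3^1*5^2* 37^1*107^1*8423^1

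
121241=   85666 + 35575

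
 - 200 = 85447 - 85647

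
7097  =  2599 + 4498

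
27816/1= 27816 = 27816.00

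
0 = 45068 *0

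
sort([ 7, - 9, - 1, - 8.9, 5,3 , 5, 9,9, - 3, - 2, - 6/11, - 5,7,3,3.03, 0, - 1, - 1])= [ - 9, - 8.9,-5, - 3, - 2, - 1 , - 1, - 1 , - 6/11, 0,3 , 3,3.03,5,5,  7, 7,9, 9 ] 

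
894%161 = 89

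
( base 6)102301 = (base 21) II1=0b10000001111101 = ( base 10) 8317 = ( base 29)9PN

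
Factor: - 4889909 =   -  31^1*157739^1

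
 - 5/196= - 1 + 191/196 = -0.03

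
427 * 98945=42249515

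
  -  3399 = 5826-9225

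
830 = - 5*( - 166)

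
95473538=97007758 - 1534220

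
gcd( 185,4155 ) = 5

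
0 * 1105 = 0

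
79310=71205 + 8105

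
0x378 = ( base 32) RO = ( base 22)1I8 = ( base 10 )888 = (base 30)ti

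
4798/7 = 4798/7 = 685.43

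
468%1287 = 468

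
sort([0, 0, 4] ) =[0,0, 4 ]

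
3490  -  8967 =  - 5477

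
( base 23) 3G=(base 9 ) 104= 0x55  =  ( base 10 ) 85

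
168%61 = 46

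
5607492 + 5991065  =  11598557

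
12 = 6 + 6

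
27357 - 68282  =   - 40925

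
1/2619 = 1/2619=0.00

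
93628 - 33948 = 59680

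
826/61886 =413/30943 = 0.01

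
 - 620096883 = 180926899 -801023782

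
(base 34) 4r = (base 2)10100011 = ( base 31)58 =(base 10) 163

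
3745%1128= 361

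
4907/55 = 4907/55=89.22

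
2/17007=2/17007  =  0.00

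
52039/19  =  52039/19 = 2738.89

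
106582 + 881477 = 988059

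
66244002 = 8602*7701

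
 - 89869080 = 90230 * ( - 996) 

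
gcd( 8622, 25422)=6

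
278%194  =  84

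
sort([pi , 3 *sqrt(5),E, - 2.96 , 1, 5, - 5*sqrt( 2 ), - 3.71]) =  [ - 5 *sqrt( 2), - 3.71, -2.96, 1, E, pi , 5 , 3 * sqrt(5)]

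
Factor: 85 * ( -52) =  - 4420 =-  2^2*5^1*13^1*17^1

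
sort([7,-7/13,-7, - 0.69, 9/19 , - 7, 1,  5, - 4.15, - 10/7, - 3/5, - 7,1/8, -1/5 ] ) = [ - 7, -7, - 7, - 4.15,  -  10/7, - 0.69,-3/5, - 7/13,-1/5,1/8, 9/19 , 1, 5, 7]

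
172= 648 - 476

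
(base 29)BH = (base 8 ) 520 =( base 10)336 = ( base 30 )b6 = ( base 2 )101010000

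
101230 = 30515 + 70715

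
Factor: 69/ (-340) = -2^(- 2)*3^1*5^( -1)*17^ ( - 1)*23^1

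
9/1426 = 9/1426 =0.01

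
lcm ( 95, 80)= 1520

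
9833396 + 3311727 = 13145123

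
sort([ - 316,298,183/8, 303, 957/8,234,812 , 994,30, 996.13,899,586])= [ - 316,183/8,30, 957/8,  234, 298,  303 , 586 , 812,899, 994,996.13]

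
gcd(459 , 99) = 9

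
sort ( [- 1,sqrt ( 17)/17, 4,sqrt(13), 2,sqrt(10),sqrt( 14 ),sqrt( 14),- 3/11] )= [ -1 , - 3/11,sqrt (17 ) /17,  2, sqrt( 10 ), sqrt(13), sqrt( 14 ), sqrt( 14 ),4 ] 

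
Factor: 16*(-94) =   -  2^5 * 47^1 = - 1504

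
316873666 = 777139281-460265615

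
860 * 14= 12040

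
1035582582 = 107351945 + 928230637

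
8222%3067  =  2088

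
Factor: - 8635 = - 5^1*11^1*157^1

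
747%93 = 3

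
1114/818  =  1 + 148/409= 1.36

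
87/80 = 1  +  7/80 = 1.09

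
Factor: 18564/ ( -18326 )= - 2^1* 3^1*7^(- 1 ) * 11^( - 1) * 13^1 = -  78/77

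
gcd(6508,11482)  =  2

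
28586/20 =1429 + 3/10  =  1429.30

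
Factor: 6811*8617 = 58690387 = 7^3*139^1 * 1231^1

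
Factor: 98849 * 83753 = 61^1 * 1373^1*98849^1 = 8278900297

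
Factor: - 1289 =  - 1289^1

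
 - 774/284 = -3 + 39/142 =-  2.73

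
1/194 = 1/194=0.01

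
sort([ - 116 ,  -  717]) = [  -  717, - 116 ] 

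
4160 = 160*26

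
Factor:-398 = -2^1*199^1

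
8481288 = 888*9551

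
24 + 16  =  40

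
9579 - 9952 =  - 373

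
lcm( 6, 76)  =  228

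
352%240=112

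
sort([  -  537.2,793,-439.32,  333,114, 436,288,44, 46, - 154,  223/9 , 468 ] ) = [-537.2, - 439.32,-154, 223/9,  44 , 46, 114, 288, 333, 436, 468,793]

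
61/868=61/868  =  0.07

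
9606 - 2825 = 6781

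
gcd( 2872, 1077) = 359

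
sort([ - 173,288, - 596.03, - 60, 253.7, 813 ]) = [- 596.03, - 173, - 60,253.7,288,813 ]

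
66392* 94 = 6240848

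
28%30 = 28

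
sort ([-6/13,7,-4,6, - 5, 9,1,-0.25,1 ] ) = [ -5,  -  4, -6/13, - 0.25, 1 , 1,  6 , 7,  9] 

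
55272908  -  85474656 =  - 30201748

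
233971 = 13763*17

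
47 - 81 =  - 34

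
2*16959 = 33918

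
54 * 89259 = 4819986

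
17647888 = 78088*226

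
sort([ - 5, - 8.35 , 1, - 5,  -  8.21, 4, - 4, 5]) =[ - 8.35, - 8.21, - 5, - 5, - 4,  1, 4, 5]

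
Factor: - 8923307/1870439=-67^( - 1)*673^1*13259^1*27917^( - 1) 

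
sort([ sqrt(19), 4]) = [ 4, sqrt (19 ) ] 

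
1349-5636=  - 4287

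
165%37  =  17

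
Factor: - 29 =-29^1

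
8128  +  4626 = 12754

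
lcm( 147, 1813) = 5439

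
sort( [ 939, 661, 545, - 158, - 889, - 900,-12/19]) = [-900, - 889, - 158, - 12/19,545, 661, 939 ]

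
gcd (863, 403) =1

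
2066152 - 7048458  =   - 4982306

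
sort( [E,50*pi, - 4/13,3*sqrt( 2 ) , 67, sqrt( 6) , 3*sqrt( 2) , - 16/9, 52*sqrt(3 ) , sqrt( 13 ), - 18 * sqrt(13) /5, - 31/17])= [  -  18 * sqrt( 13) /5 ,-31/17,  -  16/9, -4/13, sqrt (6), E,sqrt (13 ),3*sqrt( 2 ),3*sqrt( 2) , 67, 52 *sqrt(3),50*pi]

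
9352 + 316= 9668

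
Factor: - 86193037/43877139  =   - 3^ ( - 1 )*7^1*1601^1 * 7691^1*14625713^( - 1) 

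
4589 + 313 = 4902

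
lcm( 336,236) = 19824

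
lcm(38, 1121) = 2242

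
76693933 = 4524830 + 72169103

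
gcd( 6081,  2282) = 1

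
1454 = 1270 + 184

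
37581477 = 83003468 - 45421991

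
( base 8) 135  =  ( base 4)1131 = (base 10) 93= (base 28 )39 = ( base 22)45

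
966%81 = 75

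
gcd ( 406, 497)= 7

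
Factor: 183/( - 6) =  - 61/2 = - 2^(-1)*61^1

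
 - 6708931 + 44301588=37592657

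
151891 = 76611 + 75280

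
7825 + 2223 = 10048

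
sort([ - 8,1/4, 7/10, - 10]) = [-10, - 8,  1/4,7/10]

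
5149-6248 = -1099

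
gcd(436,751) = 1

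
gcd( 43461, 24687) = 9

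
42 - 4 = 38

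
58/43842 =29/21921 = 0.00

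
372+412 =784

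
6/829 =6/829  =  0.01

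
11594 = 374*31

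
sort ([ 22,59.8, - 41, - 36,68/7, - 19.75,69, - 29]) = [ - 41, - 36,-29,  -  19.75,68/7,22,59.8, 69]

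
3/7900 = 3/7900 = 0.00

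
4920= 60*82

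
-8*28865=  - 230920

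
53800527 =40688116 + 13112411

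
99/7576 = 99/7576 = 0.01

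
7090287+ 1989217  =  9079504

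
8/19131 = 8/19131 = 0.00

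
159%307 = 159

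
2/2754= 1/1377 = 0.00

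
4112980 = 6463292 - 2350312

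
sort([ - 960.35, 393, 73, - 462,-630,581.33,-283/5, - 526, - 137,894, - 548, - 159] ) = [ - 960.35, - 630,-548, -526, - 462,- 159, - 137, - 283/5, 73, 393, 581.33,894]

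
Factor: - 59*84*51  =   - 252756 = - 2^2*3^2*7^1*17^1*59^1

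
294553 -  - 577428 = 871981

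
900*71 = 63900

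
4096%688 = 656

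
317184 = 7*45312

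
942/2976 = 157/496 = 0.32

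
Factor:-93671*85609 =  - 8019080639= - 47^1*59^1*1451^1*1993^1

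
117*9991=1168947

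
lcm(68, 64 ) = 1088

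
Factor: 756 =2^2 *3^3*7^1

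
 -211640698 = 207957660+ - 419598358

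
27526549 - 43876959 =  - 16350410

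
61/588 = 61/588 = 0.10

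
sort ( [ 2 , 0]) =[ 0,2 ] 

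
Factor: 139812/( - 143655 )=- 764/785=- 2^2*5^ ( -1) *157^(- 1) * 191^1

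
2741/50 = 54 + 41/50 = 54.82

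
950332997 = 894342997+55990000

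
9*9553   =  85977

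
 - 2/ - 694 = 1/347 = 0.00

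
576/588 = 48/49 = 0.98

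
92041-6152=85889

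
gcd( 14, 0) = 14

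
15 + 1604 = 1619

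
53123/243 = 53123/243 = 218.61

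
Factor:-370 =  - 2^1*5^1*37^1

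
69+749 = 818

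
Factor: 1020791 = 659^1*1549^1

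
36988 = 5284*7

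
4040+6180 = 10220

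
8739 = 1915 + 6824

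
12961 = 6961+6000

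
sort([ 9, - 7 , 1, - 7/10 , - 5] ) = [ - 7, - 5, - 7/10, 1, 9]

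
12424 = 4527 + 7897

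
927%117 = 108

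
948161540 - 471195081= 476966459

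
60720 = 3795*16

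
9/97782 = 3/32594 = 0.00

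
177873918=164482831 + 13391087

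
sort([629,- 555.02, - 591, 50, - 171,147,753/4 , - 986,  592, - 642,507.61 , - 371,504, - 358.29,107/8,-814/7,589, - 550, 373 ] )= [ - 986, - 642, - 591, - 555.02 , - 550, - 371, - 358.29, - 171, - 814/7,107/8, 50, 147,  753/4, 373, 504, 507.61,589, 592,629 ] 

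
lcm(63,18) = 126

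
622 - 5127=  - 4505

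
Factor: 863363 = 863363^1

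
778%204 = 166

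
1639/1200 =1639/1200=1.37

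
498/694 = 249/347= 0.72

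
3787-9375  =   - 5588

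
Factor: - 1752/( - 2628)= 2/3 = 2^1 * 3^(  -  1)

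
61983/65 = 61983/65 = 953.58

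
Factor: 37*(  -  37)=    - 1369  =  - 37^2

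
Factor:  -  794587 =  - 794587^1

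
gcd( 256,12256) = 32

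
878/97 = 9+ 5/97 = 9.05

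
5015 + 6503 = 11518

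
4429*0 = 0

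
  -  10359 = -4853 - 5506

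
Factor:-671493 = -3^1  *  223831^1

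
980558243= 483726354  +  496831889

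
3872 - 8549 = -4677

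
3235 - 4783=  - 1548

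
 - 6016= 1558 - 7574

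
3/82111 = 3/82111 = 0.00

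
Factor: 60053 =7^1*23^1*373^1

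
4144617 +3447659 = 7592276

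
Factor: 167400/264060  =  310/489 = 2^1*3^( - 1 ) * 5^1* 31^1*163^( -1 )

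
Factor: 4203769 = 19^1 * 221251^1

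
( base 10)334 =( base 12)23a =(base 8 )516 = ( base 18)10A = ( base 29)BF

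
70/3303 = 70/3303 = 0.02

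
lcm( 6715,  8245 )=651355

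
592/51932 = 148/12983 = 0.01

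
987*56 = 55272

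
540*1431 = 772740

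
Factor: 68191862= 2^1*17^2*117979^1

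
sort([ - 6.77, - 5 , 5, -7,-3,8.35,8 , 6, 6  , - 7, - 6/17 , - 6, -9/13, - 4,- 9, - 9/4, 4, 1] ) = [  -  9, - 7,  -  7,- 6.77, - 6,-5, - 4,-3, - 9/4, - 9/13, - 6/17, 1,  4 , 5, 6 , 6, 8,8.35] 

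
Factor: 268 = 2^2*67^1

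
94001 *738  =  69372738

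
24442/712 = 34 + 117/356  =  34.33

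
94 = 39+55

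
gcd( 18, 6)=6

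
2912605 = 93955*31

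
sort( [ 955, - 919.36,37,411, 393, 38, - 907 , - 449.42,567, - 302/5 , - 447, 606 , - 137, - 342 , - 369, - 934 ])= [ - 934, - 919.36, - 907, - 449.42, - 447 , - 369 , - 342, - 137, - 302/5, 37, 38 , 393,  411, 567 , 606,955]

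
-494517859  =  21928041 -516445900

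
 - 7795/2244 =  - 4  +  1181/2244=- 3.47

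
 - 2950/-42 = 1475/21 = 70.24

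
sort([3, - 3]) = [ - 3, 3 ]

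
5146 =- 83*( - 62)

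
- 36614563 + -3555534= -40170097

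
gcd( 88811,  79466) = 1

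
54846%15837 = 7335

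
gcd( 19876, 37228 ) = 4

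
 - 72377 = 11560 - 83937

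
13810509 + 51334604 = 65145113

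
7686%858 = 822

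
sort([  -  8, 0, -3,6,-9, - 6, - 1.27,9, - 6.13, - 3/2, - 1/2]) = [  -  9,  -  8,-6.13, - 6, - 3,  -  3/2, - 1.27, - 1/2, 0, 6,9]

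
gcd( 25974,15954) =6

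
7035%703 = 5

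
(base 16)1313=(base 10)4883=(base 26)75L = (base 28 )66B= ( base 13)22b8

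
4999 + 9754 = 14753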